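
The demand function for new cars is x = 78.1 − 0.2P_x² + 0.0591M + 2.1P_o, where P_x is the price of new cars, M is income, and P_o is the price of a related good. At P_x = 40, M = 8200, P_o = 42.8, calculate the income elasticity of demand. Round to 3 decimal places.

Substituting, x = 78.1 − 0.2(40)² + 0.0591(8200) + 2.1(42.8) = 78.1 − 320 + 484.62 + 89.88 = 332.6.
∂x/∂M = +0.0591, so E_I = 0.0591·(8200/332.6) ≈ 1.457.
E_I > 1: normal good (luxury).

1.457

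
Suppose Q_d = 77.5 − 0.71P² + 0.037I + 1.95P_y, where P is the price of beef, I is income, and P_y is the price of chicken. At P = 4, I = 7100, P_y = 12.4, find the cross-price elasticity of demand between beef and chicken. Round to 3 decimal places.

First evaluate Q_d: 77.5 − 0.71(4)² + 0.037(7100) + 1.95(12.4) = 77.5 − 11.36 + 262.7 + 24.18 = 353.02.
∂Q_d/∂P_y = +1.95, so E_xy = 1.95·(12.4/353.02) ≈ 0.068.
E_xy > 0: the goods are substitutes.

0.068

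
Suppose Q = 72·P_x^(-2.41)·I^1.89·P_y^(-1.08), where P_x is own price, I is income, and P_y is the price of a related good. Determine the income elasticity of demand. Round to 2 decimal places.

1.89

For a Cobb–Douglas (constant-elasticity) form Q = A·I^α·…, the elasticity with respect to I equals the exponent α at every point.
Here the exponent on I is 1.89, so the income elasticity of demand is 1.89.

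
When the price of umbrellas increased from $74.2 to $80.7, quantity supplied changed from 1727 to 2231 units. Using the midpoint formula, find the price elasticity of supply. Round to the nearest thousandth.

3.035

%Δq = (2231 − 1727)/[(1727 + 2231)/2] = 504/1979 ≈ 0.2547.
%ΔP = (80.7 − 74.2)/[(74.2 + 80.7)/2] = 6.5/77.45 ≈ 0.0839.
Arc elasticity E = %Δq/%ΔP ≈ 0.2547/0.0839 ≈ 3.035.
|E| > 1: supply is elastic over this range.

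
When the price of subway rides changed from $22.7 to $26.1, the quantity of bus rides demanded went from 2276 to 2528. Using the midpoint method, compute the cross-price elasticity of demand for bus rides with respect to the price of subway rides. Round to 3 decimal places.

%ΔQ_x = (2528 − 2276)/[(2276+2528)/2] = 252/2402 ≈ 0.1049.
%ΔP_y = (26.1 − 22.7)/[(22.7+26.1)/2] ≈ 0.1393.
E_xy = 0.1049/0.1393 ≈ 0.753.
E_xy > 0, so bus rides and subway rides are substitutes.

0.753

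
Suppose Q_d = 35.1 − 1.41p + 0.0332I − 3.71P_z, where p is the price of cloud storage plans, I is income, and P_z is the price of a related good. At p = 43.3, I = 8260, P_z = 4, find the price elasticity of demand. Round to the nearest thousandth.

-0.262

Substituting, Q_d = 35.1 − 1.41(43.3) + 0.0332(8260) − 3.71(4) = 35.1 − 61.053 + 274.232 − 14.84 = 233.439.
∂Q_d/∂p = −1.41, so E_p = (−1.41)·(43.3/233.439) ≈ -0.262.
|E_p| < 1: demand is inelastic.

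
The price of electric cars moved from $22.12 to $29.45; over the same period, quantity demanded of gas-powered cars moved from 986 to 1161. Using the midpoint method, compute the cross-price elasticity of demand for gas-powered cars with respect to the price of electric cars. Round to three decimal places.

%ΔQ_x = (1161 − 986)/[(986+1161)/2] = 175/1073.5 ≈ 0.1630.
%ΔP_y = (29.45 − 22.12)/[(22.12+29.45)/2] ≈ 0.2843.
E_xy = 0.1630/0.2843 ≈ 0.573.
E_xy > 0, so gas-powered cars and electric cars are substitutes.

0.573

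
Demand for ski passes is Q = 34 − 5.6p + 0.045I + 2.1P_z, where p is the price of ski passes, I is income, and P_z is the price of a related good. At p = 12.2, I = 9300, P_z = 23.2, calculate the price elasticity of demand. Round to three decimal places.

Evaluating quantity at (p, I, P_z) gives Q = 34 − 5.6(12.2) + 0.045(9300) + 2.1(23.2) = 34 − 68.32 + 418.5 + 48.72 = 432.9.
∂Q/∂p = −5.6, so E_p = (−5.6)·(12.2/432.9) ≈ -0.158.
|E_p| < 1: demand is inelastic.

-0.158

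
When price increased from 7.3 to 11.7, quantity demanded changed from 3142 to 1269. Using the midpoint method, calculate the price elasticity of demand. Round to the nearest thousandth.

%Δq = (1269 − 3142)/[(3142 + 1269)/2] = -1873/2205.5 ≈ -0.8492.
%Δp = (11.7 − 7.3)/[(7.3 + 11.7)/2] = 4.4/9.5 ≈ 0.4632.
Arc elasticity E = %Δq/%Δp ≈ -0.8492/0.4632 ≈ -1.834.
|E| > 1: demand is elastic over this range.

-1.834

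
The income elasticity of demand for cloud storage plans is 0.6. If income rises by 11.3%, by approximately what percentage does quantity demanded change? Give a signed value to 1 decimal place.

6.8

%ΔQ ≈ E × %ΔI = (0.6) × (11.3%) ≈ 6.8%.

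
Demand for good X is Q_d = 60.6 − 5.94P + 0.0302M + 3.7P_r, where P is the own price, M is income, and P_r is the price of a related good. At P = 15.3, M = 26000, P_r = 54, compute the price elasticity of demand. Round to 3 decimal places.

At the given point, Q_d = 60.6 − 5.94(15.3) + 0.0302(26000) + 3.7(54) = 60.6 − 90.882 + 785.2 + 199.8 = 954.718.
∂Q_d/∂P = −5.94, so E_p = (−5.94)·(15.3/954.718) ≈ -0.095.
|E_p| < 1: demand is inelastic.

-0.095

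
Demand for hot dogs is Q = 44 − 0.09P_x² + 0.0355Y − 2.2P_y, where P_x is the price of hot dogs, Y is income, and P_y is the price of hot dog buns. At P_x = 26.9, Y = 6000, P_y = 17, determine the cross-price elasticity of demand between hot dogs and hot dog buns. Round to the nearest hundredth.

Evaluating quantity at (P_x, Y, P_y) gives Q = 44 − 0.09(26.9)² + 0.0355(6000) − 2.2(17) = 44 − 65.1249 + 213 − 37.4 = 154.4751.
∂Q/∂P_y = −2.2, so E_xy = -2.2·(17/154.4751) ≈ -0.24.
E_xy < 0: the goods are complements.

-0.24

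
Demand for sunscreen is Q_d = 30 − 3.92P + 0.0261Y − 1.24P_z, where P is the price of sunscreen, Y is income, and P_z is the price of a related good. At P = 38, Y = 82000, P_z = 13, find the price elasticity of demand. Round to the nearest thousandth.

-0.074

Substituting, Q_d = 30 − 3.92(38) + 0.0261(82000) − 1.24(13) = 30 − 148.96 + 2140.2 − 16.12 = 2005.12.
∂Q_d/∂P = −3.92, so E_p = (−3.92)·(38/2005.12) ≈ -0.074.
|E_p| < 1: demand is inelastic.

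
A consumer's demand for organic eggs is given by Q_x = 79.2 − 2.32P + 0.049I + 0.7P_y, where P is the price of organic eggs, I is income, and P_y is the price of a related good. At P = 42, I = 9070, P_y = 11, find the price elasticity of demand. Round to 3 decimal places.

-0.225

First evaluate Q_x: 79.2 − 2.32(42) + 0.049(9070) + 0.7(11) = 79.2 − 97.44 + 444.43 + 7.7 = 433.89.
∂Q_x/∂P = −2.32, so E_p = (−2.32)·(42/433.89) ≈ -0.225.
|E_p| < 1: demand is inelastic.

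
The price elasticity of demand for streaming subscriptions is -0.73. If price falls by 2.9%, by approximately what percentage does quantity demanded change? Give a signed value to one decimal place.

%ΔQ ≈ E × %ΔP = (-0.73) × (-2.9%) ≈ 2.1%.

2.1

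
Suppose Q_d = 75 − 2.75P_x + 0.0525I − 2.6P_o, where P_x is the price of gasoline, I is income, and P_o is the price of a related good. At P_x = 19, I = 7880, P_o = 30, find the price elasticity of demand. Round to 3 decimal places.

At the given point, Q_d = 75 − 2.75(19) + 0.0525(7880) − 2.6(30) = 75 − 52.25 + 413.7 − 78 = 358.45.
∂Q_d/∂P_x = −2.75, so E_p = (−2.75)·(19/358.45) ≈ -0.146.
|E_p| < 1: demand is inelastic.

-0.146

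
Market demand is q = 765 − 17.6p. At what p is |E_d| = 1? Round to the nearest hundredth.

21.73

For linear demand q = a − bp, E = −bp/(a − bp). |E| = 1 ⇒ bp = a − bp ⇒ p = a/(2b).
p = 765/(2·17.6) ≈ 21.73.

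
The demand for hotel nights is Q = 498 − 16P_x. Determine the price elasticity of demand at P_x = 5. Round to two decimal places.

At P_x = 5, Q = 418.
dQ/dP_x = −16.
Point elasticity E = (dQ/dP_x)·(P_x/Q) = -16 × 5/418 ≈ -0.19.
|E| < 1, so demand is inelastic at this price.

-0.19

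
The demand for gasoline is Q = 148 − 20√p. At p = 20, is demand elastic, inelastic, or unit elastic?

inelastic

At p = 20, Q = 58.5573.
dQ/dp = −20/(2√p) = −20/(2·4.4721).
Point elasticity E = (dQ/dp)·(p/Q) = -2.2361 × 20/58.5573 ≈ -0.764.
|E| ≈ 0.764 < 1, so demand is inelastic.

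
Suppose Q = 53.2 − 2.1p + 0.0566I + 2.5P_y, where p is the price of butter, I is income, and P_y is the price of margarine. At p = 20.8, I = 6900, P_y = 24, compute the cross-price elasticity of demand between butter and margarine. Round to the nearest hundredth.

First evaluate Q: 53.2 − 2.1(20.8) + 0.0566(6900) + 2.5(24) = 53.2 − 43.68 + 390.54 + 60 = 460.06.
∂Q/∂P_y = +2.5, so E_xy = 2.5·(24/460.06) ≈ 0.13.
E_xy > 0: the goods are substitutes.

0.13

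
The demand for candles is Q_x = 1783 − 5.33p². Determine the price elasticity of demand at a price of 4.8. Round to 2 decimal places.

At p = 4.8, Q_x = 1660.1968.
dQ_x/dp = −2·5.33·p = −51.168.
Point elasticity E = (dQ_x/dp)·(p/Q_x) = -51.168 × 4.8/1660.1968 ≈ -0.15.
|E| < 1, so demand is inelastic at this price.

-0.15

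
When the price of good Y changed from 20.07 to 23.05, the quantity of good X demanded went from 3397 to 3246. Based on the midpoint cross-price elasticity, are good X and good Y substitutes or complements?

%ΔQ_x = (3246 − 3397)/[(3397+3246)/2] = -151/3321.5 ≈ -0.0455.
%ΔP_y = (23.05 − 20.07)/[(20.07+23.05)/2] ≈ 0.1382.
E_xy = -0.0455/0.1382 ≈ -0.329.
E_xy < 0, so the goods are complements.

complements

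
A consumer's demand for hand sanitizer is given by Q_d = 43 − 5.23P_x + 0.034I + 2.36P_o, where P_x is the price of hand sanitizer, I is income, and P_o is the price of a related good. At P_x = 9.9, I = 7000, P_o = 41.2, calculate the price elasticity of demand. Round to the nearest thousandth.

-0.159

Substituting, Q_d = 43 − 5.23(9.9) + 0.034(7000) + 2.36(41.2) = 43 − 51.777 + 238 + 97.232 = 326.455.
∂Q_d/∂P_x = −5.23, so E_p = (−5.23)·(9.9/326.455) ≈ -0.159.
|E_p| < 1: demand is inelastic.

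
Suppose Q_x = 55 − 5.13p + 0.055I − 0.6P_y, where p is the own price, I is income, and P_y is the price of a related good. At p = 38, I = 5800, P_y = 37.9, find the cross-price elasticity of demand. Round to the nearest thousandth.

-0.145

Q_x = 55 − 5.13(38) + 0.055(5800) − 0.6(37.9) = 55 − 194.94 + 319 − 22.74 = 156.32.
∂Q_x/∂P_y = −0.6, so E_xy = -0.6·(37.9/156.32) ≈ -0.145.
E_xy < 0: the goods are complements.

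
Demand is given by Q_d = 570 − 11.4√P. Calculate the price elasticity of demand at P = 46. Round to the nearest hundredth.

At P = 46, Q_d = 492.6814.
dQ_d/dP = −11.4/(2√P) = −11.4/(2·6.7823).
Point elasticity E = (dQ_d/dP)·(P/Q_d) = -0.8404 × 46/492.6814 ≈ -0.08.
|E| < 1, so demand is inelastic at this price.

-0.08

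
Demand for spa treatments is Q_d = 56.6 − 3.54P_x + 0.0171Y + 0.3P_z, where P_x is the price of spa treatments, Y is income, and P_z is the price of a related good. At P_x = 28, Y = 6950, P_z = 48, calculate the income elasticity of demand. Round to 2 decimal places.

1.31

At the given point, Q_d = 56.6 − 3.54(28) + 0.0171(6950) + 0.3(48) = 56.6 − 99.12 + 118.845 + 14.4 = 90.725.
∂Q_d/∂Y = +0.0171, so E_I = 0.0171·(6950/90.725) ≈ 1.31.
E_I > 1: normal good (luxury).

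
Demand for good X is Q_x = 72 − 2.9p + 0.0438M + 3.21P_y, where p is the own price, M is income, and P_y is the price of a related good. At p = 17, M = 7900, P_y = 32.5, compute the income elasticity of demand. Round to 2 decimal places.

Substituting, Q_x = 72 − 2.9(17) + 0.0438(7900) + 3.21(32.5) = 72 − 49.3 + 346.02 + 104.325 = 473.045.
∂Q_x/∂M = +0.0438, so E_I = 0.0438·(7900/473.045) ≈ 0.73.
E_I ∈ (0,1): normal good (necessity).

0.73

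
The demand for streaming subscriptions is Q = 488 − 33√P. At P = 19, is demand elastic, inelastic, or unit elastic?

inelastic

At P = 19, Q = 344.1563.
dQ/dP = −33/(2√P) = −33/(2·4.3589).
Point elasticity E = (dQ/dP)·(P/Q) = -3.7854 × 19/344.1563 ≈ -0.209.
|E| ≈ 0.209 < 1, so demand is inelastic.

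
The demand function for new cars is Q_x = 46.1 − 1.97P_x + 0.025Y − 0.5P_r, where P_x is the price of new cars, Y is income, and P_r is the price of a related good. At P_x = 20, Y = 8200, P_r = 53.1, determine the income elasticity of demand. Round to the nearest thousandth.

Q_x = 46.1 − 1.97(20) + 0.025(8200) − 0.5(53.1) = 46.1 − 39.4 + 205 − 26.55 = 185.15.
∂Q_x/∂Y = +0.025, so E_I = 0.025·(8200/185.15) ≈ 1.107.
E_I > 1: normal good (luxury).

1.107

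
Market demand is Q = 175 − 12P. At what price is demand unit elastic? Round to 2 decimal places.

7.29

For linear demand Q = a − bP, E = −bP/(a − bP). |E| = 1 ⇒ bP = a − bP ⇒ P = a/(2b).
P = 175/(2·12) ≈ 7.29.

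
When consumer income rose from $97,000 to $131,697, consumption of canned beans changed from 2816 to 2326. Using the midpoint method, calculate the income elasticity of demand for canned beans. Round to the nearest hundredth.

%ΔQ = (2326 − 2816)/[(2816+2326)/2] = -490/2571 ≈ -0.1906.
%ΔI = (131,697 − 97,000)/[(97,000+131,697)/2] = 34697/114348.5 ≈ 0.3034.
E_I = %ΔQ/%ΔI ≈ -0.63.
E_I < 0: inferior good.

-0.63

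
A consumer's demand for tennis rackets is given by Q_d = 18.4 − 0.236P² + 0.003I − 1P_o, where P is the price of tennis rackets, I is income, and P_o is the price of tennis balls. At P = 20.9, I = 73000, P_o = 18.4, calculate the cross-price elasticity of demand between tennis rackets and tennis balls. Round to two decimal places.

Substituting, Q_d = 18.4 − 0.236(20.9)² + 0.003(73000) − 1(18.4) = 18.4 − 103.0872 + 219 − 18.4 = 115.9128.
∂Q_d/∂P_o = −1, so E_xy = -1·(18.4/115.9128) ≈ -0.16.
E_xy < 0: the goods are complements.

-0.16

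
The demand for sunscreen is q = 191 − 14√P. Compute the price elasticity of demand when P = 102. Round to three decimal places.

-1.425

At P = 102, q = 49.6069.
dq/dP = −14/(2√P) = −14/(2·10.0995).
Point elasticity E = (dq/dP)·(P/q) = -0.6931 × 102/49.6069 ≈ -1.425.
|E| > 1, so demand is elastic at this price.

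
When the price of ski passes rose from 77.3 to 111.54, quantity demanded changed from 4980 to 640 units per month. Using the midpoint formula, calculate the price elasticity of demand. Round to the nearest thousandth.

-4.259

%ΔQ = (640 − 4980)/[(4980 + 640)/2] = -4340/2810 ≈ -1.5445.
%Δp = (111.54 − 77.3)/[(77.3 + 111.54)/2] = 34.24/94.42 ≈ 0.3626.
Arc elasticity E = %ΔQ/%Δp ≈ -1.5445/0.3626 ≈ -4.259.
|E| > 1: demand is elastic over this range.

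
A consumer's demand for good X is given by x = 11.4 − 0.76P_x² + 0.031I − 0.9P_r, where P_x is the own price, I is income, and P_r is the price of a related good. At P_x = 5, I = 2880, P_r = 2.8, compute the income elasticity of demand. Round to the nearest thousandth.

1.128

Substituting, x = 11.4 − 0.76(5)² + 0.031(2880) − 0.9(2.8) = 11.4 − 19 + 89.28 − 2.52 = 79.16.
∂x/∂I = +0.031, so E_I = 0.031·(2880/79.16) ≈ 1.128.
E_I > 1: normal good (luxury).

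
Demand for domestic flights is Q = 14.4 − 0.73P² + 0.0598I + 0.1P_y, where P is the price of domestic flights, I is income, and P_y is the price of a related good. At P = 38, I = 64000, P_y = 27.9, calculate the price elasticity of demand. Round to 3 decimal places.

Substituting, Q = 14.4 − 0.73(38)² + 0.0598(64000) + 0.1(27.9) = 14.4 − 1054.12 + 3827.2 + 2.79 = 2790.27.
∂Q/∂P = −2·0.73·P = -55.48, so E_p = -55.48·(38/2790.27) ≈ -0.756.
|E_p| < 1: demand is inelastic.

-0.756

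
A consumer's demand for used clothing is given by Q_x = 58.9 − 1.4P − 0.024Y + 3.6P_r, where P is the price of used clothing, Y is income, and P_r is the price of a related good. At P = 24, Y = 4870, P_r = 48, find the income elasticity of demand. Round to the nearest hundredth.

-1.44

Evaluating quantity at (P, Y, P_r) gives Q_x = 58.9 − 1.4(24) − 0.024(4870) + 3.6(48) = 58.9 − 33.6 − 116.88 + 172.8 = 81.22.
∂Q_x/∂Y = −0.024, so E_I = -0.024·(4870/81.22) ≈ -1.44.
E_I < 0: inferior good.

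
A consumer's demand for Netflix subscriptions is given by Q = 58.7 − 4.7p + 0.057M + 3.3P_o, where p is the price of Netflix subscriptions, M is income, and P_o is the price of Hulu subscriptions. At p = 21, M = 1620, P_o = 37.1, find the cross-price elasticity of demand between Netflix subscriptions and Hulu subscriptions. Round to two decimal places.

First evaluate Q: 58.7 − 4.7(21) + 0.057(1620) + 3.3(37.1) = 58.7 − 98.7 + 92.34 + 122.43 = 174.77.
∂Q/∂P_o = +3.3, so E_xy = 3.3·(37.1/174.77) ≈ 0.70.
E_xy > 0: the goods are substitutes.

0.70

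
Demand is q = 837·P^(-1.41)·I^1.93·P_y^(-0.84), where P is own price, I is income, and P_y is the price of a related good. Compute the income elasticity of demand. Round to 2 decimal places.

1.93

For a Cobb–Douglas (constant-elasticity) form q = A·I^α·…, the elasticity with respect to I equals the exponent α at every point.
Here the exponent on I is 1.93, so the income elasticity of demand is 1.93.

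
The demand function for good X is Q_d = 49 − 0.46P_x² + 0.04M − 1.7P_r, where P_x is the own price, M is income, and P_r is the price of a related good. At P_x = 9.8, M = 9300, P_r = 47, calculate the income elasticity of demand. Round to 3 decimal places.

1.253

Q_d = 49 − 0.46(9.8)² + 0.04(9300) − 1.7(47) = 49 − 44.1784 + 372 − 79.9 = 296.9216.
∂Q_d/∂M = +0.04, so E_I = 0.04·(9300/296.9216) ≈ 1.253.
E_I > 1: normal good (luxury).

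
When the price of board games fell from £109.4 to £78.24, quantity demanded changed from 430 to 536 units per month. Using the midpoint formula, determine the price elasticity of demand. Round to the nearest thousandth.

-0.661

%ΔQ = (536 − 430)/[(430 + 536)/2] = 106/483 ≈ 0.2195.
%ΔP = (78.24 − 109.4)/[(109.4 + 78.24)/2] = -31.16/93.82 ≈ -0.3321.
Arc elasticity E = %ΔQ/%ΔP ≈ 0.2195/-0.3321 ≈ -0.661.
|E| < 1: demand is inelastic over this range.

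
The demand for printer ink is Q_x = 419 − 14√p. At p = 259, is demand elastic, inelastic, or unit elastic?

At p = 259, Q_x = 193.6913.
dQ_x/dp = −14/(2√p) = −14/(2·16.0935).
Point elasticity E = (dQ_x/dp)·(p/Q_x) = -0.435 × 259/193.6913 ≈ -0.582.
|E| ≈ 0.582 < 1, so demand is inelastic.

inelastic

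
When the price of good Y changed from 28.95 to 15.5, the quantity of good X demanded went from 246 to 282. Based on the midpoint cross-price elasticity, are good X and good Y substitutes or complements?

complements

%ΔQ_x = (282 − 246)/[(246+282)/2] = 36/264 ≈ 0.1364.
%ΔP_y = (15.5 − 28.95)/[(28.95+15.5)/2] ≈ -0.6052.
E_xy = 0.1364/-0.6052 ≈ -0.225.
E_xy < 0, so the goods are complements.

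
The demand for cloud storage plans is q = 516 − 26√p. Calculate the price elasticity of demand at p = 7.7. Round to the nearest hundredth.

At p = 7.7, q = 443.8529.
dq/dp = −26/(2√p) = −26/(2·2.7749).
Point elasticity E = (dq/dp)·(p/q) = -4.6849 × 7.7/443.8529 ≈ -0.08.
|E| < 1, so demand is inelastic at this price.

-0.08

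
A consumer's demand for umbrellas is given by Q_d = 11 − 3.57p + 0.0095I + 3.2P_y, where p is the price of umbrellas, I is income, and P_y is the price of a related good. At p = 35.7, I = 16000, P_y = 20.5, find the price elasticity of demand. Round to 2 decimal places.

-1.26

Substituting, Q_d = 11 − 3.57(35.7) + 0.0095(16000) + 3.2(20.5) = 11 − 127.449 + 152 + 65.6 = 101.151.
∂Q_d/∂p = −3.57, so E_p = (−3.57)·(35.7/101.151) ≈ -1.26.
|E_p| > 1: demand is elastic.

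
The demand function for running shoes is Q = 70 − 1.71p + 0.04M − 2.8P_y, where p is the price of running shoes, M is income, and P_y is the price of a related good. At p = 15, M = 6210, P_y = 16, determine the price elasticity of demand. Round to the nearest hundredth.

First evaluate Q: 70 − 1.71(15) + 0.04(6210) − 2.8(16) = 70 − 25.65 + 248.4 − 44.8 = 247.95.
∂Q/∂p = −1.71, so E_p = (−1.71)·(15/247.95) ≈ -0.10.
|E_p| < 1: demand is inelastic.

-0.10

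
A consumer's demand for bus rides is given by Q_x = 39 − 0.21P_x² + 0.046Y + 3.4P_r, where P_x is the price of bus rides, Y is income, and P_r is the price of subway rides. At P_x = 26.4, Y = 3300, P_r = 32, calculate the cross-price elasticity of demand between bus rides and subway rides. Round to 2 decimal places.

0.71

Evaluating quantity at (P_x, Y, P_r) gives Q_x = 39 − 0.21(26.4)² + 0.046(3300) + 3.4(32) = 39 − 146.3616 + 151.8 + 108.8 = 153.2384.
∂Q_x/∂P_r = +3.4, so E_xy = 3.4·(32/153.2384) ≈ 0.71.
E_xy > 0: the goods are substitutes.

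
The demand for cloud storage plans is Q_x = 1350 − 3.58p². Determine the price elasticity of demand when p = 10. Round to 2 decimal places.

At p = 10, Q_x = 992.
dQ_x/dp = −2·3.58·p = −71.6.
Point elasticity E = (dQ_x/dp)·(p/Q_x) = -71.6 × 10/992 ≈ -0.72.
|E| < 1, so demand is inelastic at this price.

-0.72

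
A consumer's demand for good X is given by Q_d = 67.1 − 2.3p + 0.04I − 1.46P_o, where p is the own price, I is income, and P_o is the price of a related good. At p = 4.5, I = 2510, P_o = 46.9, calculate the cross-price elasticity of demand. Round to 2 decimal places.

Substituting, Q_d = 67.1 − 2.3(4.5) + 0.04(2510) − 1.46(46.9) = 67.1 − 10.35 + 100.4 − 68.474 = 88.676.
∂Q_d/∂P_o = −1.46, so E_xy = -1.46·(46.9/88.676) ≈ -0.77.
E_xy < 0: the goods are complements.

-0.77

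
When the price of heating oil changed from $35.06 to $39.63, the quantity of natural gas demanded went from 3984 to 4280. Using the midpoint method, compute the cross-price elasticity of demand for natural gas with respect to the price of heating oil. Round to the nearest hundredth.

0.59

%ΔQ_x = (4280 − 3984)/[(3984+4280)/2] = 296/4132 ≈ 0.0716.
%ΔP_y = (39.63 − 35.06)/[(35.06+39.63)/2] ≈ 0.1224.
E_xy = 0.0716/0.1224 ≈ 0.59.
E_xy > 0, so natural gas and heating oil are substitutes.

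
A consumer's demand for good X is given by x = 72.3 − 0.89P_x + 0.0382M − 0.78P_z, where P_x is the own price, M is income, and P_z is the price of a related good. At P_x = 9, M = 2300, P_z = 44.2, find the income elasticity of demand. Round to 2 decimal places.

Evaluating quantity at (P_x, M, P_z) gives x = 72.3 − 0.89(9) + 0.0382(2300) − 0.78(44.2) = 72.3 − 8.01 + 87.86 − 34.476 = 117.674.
∂x/∂M = +0.0382, so E_I = 0.0382·(2300/117.674) ≈ 0.75.
E_I ∈ (0,1): normal good (necessity).

0.75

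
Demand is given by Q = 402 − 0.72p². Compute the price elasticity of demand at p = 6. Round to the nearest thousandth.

-0.138

At p = 6, Q = 376.08.
dQ/dp = −2·0.72·p = −8.64.
Point elasticity E = (dQ/dp)·(p/Q) = -8.64 × 6/376.08 ≈ -0.138.
|E| < 1, so demand is inelastic at this price.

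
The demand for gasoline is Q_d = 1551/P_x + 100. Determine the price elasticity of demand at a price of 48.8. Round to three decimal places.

At P_x = 48.8, Q_d = 131.7828.
dQ_d/dP_x = −1551/P_x² = −0.6513.
Point elasticity E = (dQ_d/dP_x)·(P_x/Q_d) = -0.6513 × 48.8/131.7828 ≈ -0.241.
|E| < 1, so demand is inelastic at this price.

-0.241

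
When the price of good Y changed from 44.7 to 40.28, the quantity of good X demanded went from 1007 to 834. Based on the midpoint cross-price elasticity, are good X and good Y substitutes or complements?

%ΔQ_x = (834 − 1007)/[(1007+834)/2] = -173/920.5 ≈ -0.1879.
%ΔP_y = (40.28 − 44.7)/[(44.7+40.28)/2] ≈ -0.1040.
E_xy = -0.1879/-0.1040 ≈ 1.807.
E_xy > 0, so the goods are substitutes.

substitutes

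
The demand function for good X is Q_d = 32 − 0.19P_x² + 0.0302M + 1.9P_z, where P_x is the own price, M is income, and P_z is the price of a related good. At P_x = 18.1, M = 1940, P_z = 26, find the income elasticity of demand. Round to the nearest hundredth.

0.75

Evaluating quantity at (P_x, M, P_z) gives Q_d = 32 − 0.19(18.1)² + 0.0302(1940) + 1.9(26) = 32 − 62.2459 + 58.588 + 49.4 = 77.7421.
∂Q_d/∂M = +0.0302, so E_I = 0.0302·(1940/77.7421) ≈ 0.75.
E_I ∈ (0,1): normal good (necessity).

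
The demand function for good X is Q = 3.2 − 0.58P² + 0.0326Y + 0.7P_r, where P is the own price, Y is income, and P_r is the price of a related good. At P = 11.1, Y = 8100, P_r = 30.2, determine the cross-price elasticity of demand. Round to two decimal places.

Q = 3.2 − 0.58(11.1)² + 0.0326(8100) + 0.7(30.2) = 3.2 − 71.4618 + 264.06 + 21.14 = 216.9382.
∂Q/∂P_r = +0.7, so E_xy = 0.7·(30.2/216.9382) ≈ 0.10.
E_xy > 0: the goods are substitutes.

0.10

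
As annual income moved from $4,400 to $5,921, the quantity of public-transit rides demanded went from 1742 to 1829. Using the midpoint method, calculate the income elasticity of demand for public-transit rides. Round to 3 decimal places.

%ΔQ = (1829 − 1742)/[(1742+1829)/2] = 87/1785.5 ≈ 0.0487.
%ΔI = (5,921 − 4,400)/[(4,400+5,921)/2] = 1521/5160.5 ≈ 0.2947.
E_I = %ΔQ/%ΔI ≈ 0.165.
E_I ∈ (0,1): normal good (necessity).

0.165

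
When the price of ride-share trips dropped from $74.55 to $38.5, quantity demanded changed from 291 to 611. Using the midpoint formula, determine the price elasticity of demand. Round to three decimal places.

%Δq = (611 − 291)/[(291 + 611)/2] = 320/451 ≈ 0.7095.
%ΔP = (38.5 − 74.55)/[(74.55 + 38.5)/2] = -36.05/56.525 ≈ -0.6378.
Arc elasticity E = %Δq/%ΔP ≈ 0.7095/-0.6378 ≈ -1.113.
|E| > 1: demand is elastic over this range.

-1.113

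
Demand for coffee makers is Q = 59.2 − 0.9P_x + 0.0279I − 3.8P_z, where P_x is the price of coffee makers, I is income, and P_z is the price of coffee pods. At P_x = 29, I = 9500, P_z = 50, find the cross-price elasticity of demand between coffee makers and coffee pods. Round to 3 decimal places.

-1.757

Evaluating quantity at (P_x, I, P_z) gives Q = 59.2 − 0.9(29) + 0.0279(9500) − 3.8(50) = 59.2 − 26.1 + 265.05 − 190 = 108.15.
∂Q/∂P_z = −3.8, so E_xy = -3.8·(50/108.15) ≈ -1.757.
E_xy < 0: the goods are complements.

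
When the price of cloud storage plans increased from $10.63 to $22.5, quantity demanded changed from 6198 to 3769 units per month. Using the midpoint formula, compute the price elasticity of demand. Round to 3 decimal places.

%Δq = (3769 − 6198)/[(6198 + 3769)/2] = -2429/4983.5 ≈ -0.4874.
%Δp = (22.5 − 10.63)/[(10.63 + 22.5)/2] = 11.87/16.565 ≈ 0.7166.
Arc elasticity E = %Δq/%Δp ≈ -0.4874/0.7166 ≈ -0.680.
|E| < 1: demand is inelastic over this range.

-0.680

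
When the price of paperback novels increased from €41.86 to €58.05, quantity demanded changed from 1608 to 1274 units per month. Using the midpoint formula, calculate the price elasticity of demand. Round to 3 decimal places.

-0.715

%Δq = (1274 − 1608)/[(1608 + 1274)/2] = -334/1441 ≈ -0.2318.
%ΔP = (58.05 − 41.86)/[(41.86 + 58.05)/2] = 16.19/49.955 ≈ 0.3241.
Arc elasticity E = %Δq/%ΔP ≈ -0.2318/0.3241 ≈ -0.715.
|E| < 1: demand is inelastic over this range.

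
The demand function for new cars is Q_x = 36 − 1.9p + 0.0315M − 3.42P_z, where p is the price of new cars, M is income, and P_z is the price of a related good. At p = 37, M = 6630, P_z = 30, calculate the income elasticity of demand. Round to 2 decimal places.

Q_x = 36 − 1.9(37) + 0.0315(6630) − 3.42(30) = 36 − 70.3 + 208.845 − 102.6 = 71.945.
∂Q_x/∂M = +0.0315, so E_I = 0.0315·(6630/71.945) ≈ 2.90.
E_I > 1: normal good (luxury).

2.90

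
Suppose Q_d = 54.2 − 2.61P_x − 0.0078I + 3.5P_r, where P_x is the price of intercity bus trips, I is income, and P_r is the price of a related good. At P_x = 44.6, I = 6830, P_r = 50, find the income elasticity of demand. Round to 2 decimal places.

-0.90

First evaluate Q_d: 54.2 − 2.61(44.6) − 0.0078(6830) + 3.5(50) = 54.2 − 116.406 − 53.274 + 175 = 59.52.
∂Q_d/∂I = −0.0078, so E_I = -0.0078·(6830/59.52) ≈ -0.90.
E_I < 0: inferior good.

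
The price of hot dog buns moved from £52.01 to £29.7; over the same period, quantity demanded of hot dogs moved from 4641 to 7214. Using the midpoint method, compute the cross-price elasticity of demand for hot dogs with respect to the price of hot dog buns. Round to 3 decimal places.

%ΔQ_x = (7214 − 4641)/[(4641+7214)/2] = 2573/5927.5 ≈ 0.4341.
%ΔP_y = (29.7 − 52.01)/[(52.01+29.7)/2] ≈ -0.5461.
E_xy = 0.4341/-0.5461 ≈ -0.795.
E_xy < 0, so hot dogs and hot dog buns are complements.

-0.795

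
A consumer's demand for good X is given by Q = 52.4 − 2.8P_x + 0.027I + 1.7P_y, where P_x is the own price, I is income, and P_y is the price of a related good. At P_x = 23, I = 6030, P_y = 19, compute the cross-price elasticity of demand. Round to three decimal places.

Evaluating quantity at (P_x, I, P_y) gives Q = 52.4 − 2.8(23) + 0.027(6030) + 1.7(19) = 52.4 − 64.4 + 162.81 + 32.3 = 183.11.
∂Q/∂P_y = +1.7, so E_xy = 1.7·(19/183.11) ≈ 0.176.
E_xy > 0: the goods are substitutes.

0.176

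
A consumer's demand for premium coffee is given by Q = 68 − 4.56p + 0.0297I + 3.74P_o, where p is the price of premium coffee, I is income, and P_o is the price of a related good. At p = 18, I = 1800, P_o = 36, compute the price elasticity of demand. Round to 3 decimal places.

-0.472

Substituting, Q = 68 − 4.56(18) + 0.0297(1800) + 3.74(36) = 68 − 82.08 + 53.46 + 134.64 = 174.02.
∂Q/∂p = −4.56, so E_p = (−4.56)·(18/174.02) ≈ -0.472.
|E_p| < 1: demand is inelastic.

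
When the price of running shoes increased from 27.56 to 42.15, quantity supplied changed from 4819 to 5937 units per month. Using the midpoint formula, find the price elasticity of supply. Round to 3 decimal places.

0.497

%ΔQ = (5937 − 4819)/[(4819 + 5937)/2] = 1118/5378 ≈ 0.2079.
%Δp = (42.15 − 27.56)/[(27.56 + 42.15)/2] = 14.59/34.855 ≈ 0.4186.
Arc elasticity E = %ΔQ/%Δp ≈ 0.2079/0.4186 ≈ 0.497.
|E| < 1: supply is inelastic over this range.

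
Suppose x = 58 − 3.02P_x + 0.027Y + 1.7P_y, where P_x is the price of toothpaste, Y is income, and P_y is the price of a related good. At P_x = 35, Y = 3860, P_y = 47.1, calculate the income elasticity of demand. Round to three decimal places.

Substituting, x = 58 − 3.02(35) + 0.027(3860) + 1.7(47.1) = 58 − 105.7 + 104.22 + 80.07 = 136.59.
∂x/∂Y = +0.027, so E_I = 0.027·(3860/136.59) ≈ 0.763.
E_I ∈ (0,1): normal good (necessity).

0.763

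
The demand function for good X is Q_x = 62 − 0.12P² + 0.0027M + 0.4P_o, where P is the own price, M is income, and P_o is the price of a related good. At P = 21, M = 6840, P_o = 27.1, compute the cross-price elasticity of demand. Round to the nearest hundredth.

0.28

Evaluating quantity at (P, M, P_o) gives Q_x = 62 − 0.12(21)² + 0.0027(6840) + 0.4(27.1) = 62 − 52.92 + 18.468 + 10.84 = 38.388.
∂Q_x/∂P_o = +0.4, so E_xy = 0.4·(27.1/38.388) ≈ 0.28.
E_xy > 0: the goods are substitutes.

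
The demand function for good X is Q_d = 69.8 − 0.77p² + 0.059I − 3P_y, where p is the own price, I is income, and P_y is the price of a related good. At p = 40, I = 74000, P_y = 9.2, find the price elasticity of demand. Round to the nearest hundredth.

-0.78

Substituting, Q_d = 69.8 − 0.77(40)² + 0.059(74000) − 3(9.2) = 69.8 − 1232 + 4366 − 27.6 = 3176.2.
∂Q_d/∂p = −2·0.77·p = -61.6, so E_p = -61.6·(40/3176.2) ≈ -0.78.
|E_p| < 1: demand is inelastic.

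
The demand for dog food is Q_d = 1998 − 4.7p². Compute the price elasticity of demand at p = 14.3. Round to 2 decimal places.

-1.85

At p = 14.3, Q_d = 1036.897.
dQ_d/dp = −2·4.7·p = −134.42.
Point elasticity E = (dQ_d/dp)·(p/Q_d) = -134.42 × 14.3/1036.897 ≈ -1.85.
|E| > 1, so demand is elastic at this price.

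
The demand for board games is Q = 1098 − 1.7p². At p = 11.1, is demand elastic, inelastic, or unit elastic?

At p = 11.1, Q = 888.543.
dQ/dp = −2·1.7·p = −37.74.
Point elasticity E = (dQ/dp)·(p/Q) = -37.74 × 11.1/888.543 ≈ -0.471.
|E| ≈ 0.471 < 1, so demand is inelastic.

inelastic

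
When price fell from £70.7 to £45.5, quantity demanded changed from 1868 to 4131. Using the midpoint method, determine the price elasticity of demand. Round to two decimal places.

%Δq = (4131 − 1868)/[(1868 + 4131)/2] = 2263/2999.5 ≈ 0.7545.
%ΔP = (45.5 − 70.7)/[(70.7 + 45.5)/2] = -25.2/58.1 ≈ -0.4337.
Arc elasticity E = %Δq/%ΔP ≈ 0.7545/-0.4337 ≈ -1.74.
|E| > 1: demand is elastic over this range.

-1.74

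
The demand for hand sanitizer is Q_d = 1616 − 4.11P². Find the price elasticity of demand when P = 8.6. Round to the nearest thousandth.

At P = 8.6, Q_d = 1312.0244.
dQ_d/dP = −2·4.11·P = −70.692.
Point elasticity E = (dQ_d/dP)·(P/Q_d) = -70.692 × 8.6/1312.0244 ≈ -0.463.
|E| < 1, so demand is inelastic at this price.

-0.463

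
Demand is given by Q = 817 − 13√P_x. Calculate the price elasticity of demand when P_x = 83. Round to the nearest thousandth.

-0.085

At P_x = 83, Q = 698.5644.
dQ/dP_x = −13/(2√P_x) = −13/(2·9.1104).
Point elasticity E = (dQ/dP_x)·(P_x/Q) = -0.7135 × 83/698.5644 ≈ -0.085.
|E| < 1, so demand is inelastic at this price.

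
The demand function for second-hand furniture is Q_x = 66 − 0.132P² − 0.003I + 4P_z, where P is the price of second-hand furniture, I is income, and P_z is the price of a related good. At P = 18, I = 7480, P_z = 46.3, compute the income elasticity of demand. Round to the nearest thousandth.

-0.121

Evaluating quantity at (P, I, P_z) gives Q_x = 66 − 0.132(18)² − 0.003(7480) + 4(46.3) = 66 − 42.768 − 22.44 + 185.2 = 185.992.
∂Q_x/∂I = −0.003, so E_I = -0.003·(7480/185.992) ≈ -0.121.
E_I < 0: inferior good.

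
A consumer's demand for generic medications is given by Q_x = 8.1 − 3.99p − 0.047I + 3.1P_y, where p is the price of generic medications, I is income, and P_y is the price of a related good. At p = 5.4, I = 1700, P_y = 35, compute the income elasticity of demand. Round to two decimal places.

-5.27

First evaluate Q_x: 8.1 − 3.99(5.4) − 0.047(1700) + 3.1(35) = 8.1 − 21.546 − 79.9 + 108.5 = 15.154.
∂Q_x/∂I = −0.047, so E_I = -0.047·(1700/15.154) ≈ -5.27.
E_I < 0: inferior good.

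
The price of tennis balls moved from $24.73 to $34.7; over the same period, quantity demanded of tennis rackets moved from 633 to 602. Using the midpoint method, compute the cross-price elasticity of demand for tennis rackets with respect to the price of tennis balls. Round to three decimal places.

%ΔQ_x = (602 − 633)/[(633+602)/2] = -31/617.5 ≈ -0.0502.
%ΔP_y = (34.7 − 24.73)/[(24.73+34.7)/2] ≈ 0.3355.
E_xy = -0.0502/0.3355 ≈ -0.150.
E_xy < 0, so tennis rackets and tennis balls are complements.

-0.150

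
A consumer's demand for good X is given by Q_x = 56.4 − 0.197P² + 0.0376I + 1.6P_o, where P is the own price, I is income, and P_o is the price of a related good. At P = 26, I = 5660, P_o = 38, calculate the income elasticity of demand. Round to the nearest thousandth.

Evaluating quantity at (P, I, P_o) gives Q_x = 56.4 − 0.197(26)² + 0.0376(5660) + 1.6(38) = 56.4 − 133.172 + 212.816 + 60.8 = 196.844.
∂Q_x/∂I = +0.0376, so E_I = 0.0376·(5660/196.844) ≈ 1.081.
E_I > 1: normal good (luxury).

1.081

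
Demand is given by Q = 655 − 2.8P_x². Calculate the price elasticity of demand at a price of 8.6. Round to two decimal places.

At P_x = 8.6, Q = 447.912.
dQ/dP_x = −2·2.8·P_x = −48.16.
Point elasticity E = (dQ/dP_x)·(P_x/Q) = -48.16 × 8.6/447.912 ≈ -0.92.
|E| < 1, so demand is inelastic at this price.

-0.92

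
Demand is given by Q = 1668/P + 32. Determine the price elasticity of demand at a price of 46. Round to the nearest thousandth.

At P = 46, Q = 68.2609.
dQ/dP = −1668/P² = −0.7883.
Point elasticity E = (dQ/dP)·(P/Q) = -0.7883 × 46/68.2609 ≈ -0.531.
|E| < 1, so demand is inelastic at this price.

-0.531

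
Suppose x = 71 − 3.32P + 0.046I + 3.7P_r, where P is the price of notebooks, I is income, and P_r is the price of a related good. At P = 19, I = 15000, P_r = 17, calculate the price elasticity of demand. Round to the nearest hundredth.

-0.08

Substituting, x = 71 − 3.32(19) + 0.046(15000) + 3.7(17) = 71 − 63.08 + 690 + 62.9 = 760.82.
∂x/∂P = −3.32, so E_p = (−3.32)·(19/760.82) ≈ -0.08.
|E_p| < 1: demand is inelastic.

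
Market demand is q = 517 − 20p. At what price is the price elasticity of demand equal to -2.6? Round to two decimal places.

Set −bp/(a − bp) = −2.6 ⇒ bp = 2.6(a − bp) ⇒ bp(1+2.6) = 2.6·a.
p = 2.6·517/(20·3.6) ≈ 18.67.

18.67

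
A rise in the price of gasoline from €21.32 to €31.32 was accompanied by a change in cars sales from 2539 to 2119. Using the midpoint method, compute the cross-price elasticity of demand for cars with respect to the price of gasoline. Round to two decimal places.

-0.47

%ΔQ_x = (2119 − 2539)/[(2539+2119)/2] = -420/2329 ≈ -0.1803.
%ΔP_y = (31.32 − 21.32)/[(21.32+31.32)/2] ≈ 0.3799.
E_xy = -0.1803/0.3799 ≈ -0.47.
E_xy < 0, so cars and gasoline are complements.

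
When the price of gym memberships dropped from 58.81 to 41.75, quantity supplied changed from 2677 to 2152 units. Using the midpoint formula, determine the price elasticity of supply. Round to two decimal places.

%ΔQ = (2152 − 2677)/[(2677 + 2152)/2] = -525/2414.5 ≈ -0.2174.
%ΔP = (41.75 − 58.81)/[(58.81 + 41.75)/2] = -17.06/50.28 ≈ -0.3393.
Arc elasticity E = %ΔQ/%ΔP ≈ -0.2174/-0.3393 ≈ 0.64.
|E| < 1: supply is inelastic over this range.

0.64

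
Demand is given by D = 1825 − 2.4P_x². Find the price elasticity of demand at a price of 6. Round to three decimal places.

At P_x = 6, D = 1738.6.
dD/dP_x = −2·2.4·P_x = −28.8.
Point elasticity E = (dD/dP_x)·(P_x/D) = -28.8 × 6/1738.6 ≈ -0.099.
|E| < 1, so demand is inelastic at this price.

-0.099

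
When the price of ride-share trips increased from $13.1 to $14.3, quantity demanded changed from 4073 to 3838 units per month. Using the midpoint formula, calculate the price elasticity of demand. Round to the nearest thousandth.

%Δq = (3838 − 4073)/[(4073 + 3838)/2] = -235/3955.5 ≈ -0.0594.
%ΔP = (14.3 − 13.1)/[(13.1 + 14.3)/2] = 1.2/13.7 ≈ 0.0876.
Arc elasticity E = %Δq/%ΔP ≈ -0.0594/0.0876 ≈ -0.678.
|E| < 1: demand is inelastic over this range.

-0.678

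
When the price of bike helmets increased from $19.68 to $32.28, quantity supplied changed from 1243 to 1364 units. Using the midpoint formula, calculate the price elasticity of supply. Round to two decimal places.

%ΔQ = (1364 − 1243)/[(1243 + 1364)/2] = 121/1303.5 ≈ 0.0928.
%Δp = (32.28 − 19.68)/[(19.68 + 32.28)/2] = 12.6/25.98 ≈ 0.4850.
Arc elasticity E = %ΔQ/%Δp ≈ 0.0928/0.4850 ≈ 0.19.
|E| < 1: supply is inelastic over this range.

0.19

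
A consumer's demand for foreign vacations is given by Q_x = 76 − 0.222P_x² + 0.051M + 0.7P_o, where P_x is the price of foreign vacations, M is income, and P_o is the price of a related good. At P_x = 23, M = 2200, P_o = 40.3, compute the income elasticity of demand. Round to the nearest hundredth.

At the given point, Q_x = 76 − 0.222(23)² + 0.051(2200) + 0.7(40.3) = 76 − 117.438 + 112.2 + 28.21 = 98.972.
∂Q_x/∂M = +0.051, so E_I = 0.051·(2200/98.972) ≈ 1.13.
E_I > 1: normal good (luxury).

1.13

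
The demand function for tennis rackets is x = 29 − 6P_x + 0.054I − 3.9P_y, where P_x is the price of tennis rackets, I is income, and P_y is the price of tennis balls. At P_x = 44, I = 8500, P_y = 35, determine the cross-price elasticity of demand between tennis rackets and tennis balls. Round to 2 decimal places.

Evaluating quantity at (P_x, I, P_y) gives x = 29 − 6(44) + 0.054(8500) − 3.9(35) = 29 − 264 + 459 − 136.5 = 87.5.
∂x/∂P_y = −3.9, so E_xy = -3.9·(35/87.5) ≈ -1.56.
E_xy < 0: the goods are complements.

-1.56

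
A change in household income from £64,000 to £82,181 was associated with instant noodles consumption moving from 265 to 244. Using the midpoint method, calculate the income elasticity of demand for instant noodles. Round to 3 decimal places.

-0.332

%ΔQ = (244 − 265)/[(265+244)/2] = -21/254.5 ≈ -0.0825.
%ΔI = (82,181 − 64,000)/[(64,000+82,181)/2] = 18181/73090.5 ≈ 0.2487.
E_I = %ΔQ/%ΔI ≈ -0.332.
E_I < 0: inferior good.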